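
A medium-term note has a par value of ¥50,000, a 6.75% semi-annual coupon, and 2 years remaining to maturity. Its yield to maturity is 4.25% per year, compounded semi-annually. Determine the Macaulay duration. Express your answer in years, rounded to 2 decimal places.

1.91 years

Periodic yield y = 0.02125. Discount each cash flow and weight by its period:
  t   CF        PV=CF/(1+0.02125)^t    t·PV
  1     1,687.50     1,652.3868     1,652.3868
  2     1,687.50     1,618.0042     3,236.0084
  3     1,687.50     1,584.3370     4,753.0111
  4    51,687.50    47,517.9010   190,071.6042
  Σ                 52,372.6290   199,713.0104
Price P = Σ PV = 52,372.6290.
Macaulay duration = Σ(t·PV) / P = 199,713.0104 / 52,372.6290 = 3.81331 half-year periods.
In years: 3.81331 / 2 = 1.90665 years.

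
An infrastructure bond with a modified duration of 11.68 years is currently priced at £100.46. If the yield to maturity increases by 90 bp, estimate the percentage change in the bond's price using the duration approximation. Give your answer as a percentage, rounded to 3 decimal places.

Duration approximation: ΔP/P ≈ -D_mod · Δy = -11.68 × (+0.009) = -0.105120.
As a percentage: -10.5120%.

-10.512%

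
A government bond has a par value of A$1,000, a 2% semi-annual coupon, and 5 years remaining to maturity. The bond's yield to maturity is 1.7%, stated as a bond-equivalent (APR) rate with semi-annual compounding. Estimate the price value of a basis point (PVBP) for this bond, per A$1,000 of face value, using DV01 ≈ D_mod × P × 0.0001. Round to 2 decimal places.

Periodic yield y = 0.0085.
  t   CF        PV=CF/(1+0.0085)^t    t·PV
  1        10.00         9.9157         9.9157
  2        10.00         9.8321        19.6643
  3        10.00         9.7493        29.2478
  4        10.00         9.6671        38.6684
  5        10.00         9.5856        47.9281
  6        10.00         9.5048        57.0290
  7        10.00         9.4247        65.9731
  8        10.00         9.3453        74.7623
  9        10.00         9.2665        83.3987
  10    1,010.00       928.0307     9,280.3071
  Σ                  1,014.3219     9,706.8946
P = 1,014.3219; D_Mac = 9.56984 half-year periods = 4.78492 yrs; D_mod = 4.74459 yrs.
DV01 ≈ 4.74459 × 1,014.3219 × 0.0001 = 0.481254.

A$0.48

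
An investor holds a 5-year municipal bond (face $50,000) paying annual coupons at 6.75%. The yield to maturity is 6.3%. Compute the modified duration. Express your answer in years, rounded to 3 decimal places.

4.151 years

Periodic yield y = 0.063. First find Macaulay duration:
  t   CF        PV=CF/(1+0.063)^t    t·PV
  1     3,375.00     3,174.9765     3,174.9765
  2     3,375.00     2,986.8076     5,973.6152
  3     3,375.00     2,809.7908     8,429.3724
  4     3,375.00     2,643.2651    10,573.0603
  5    53,375.00    39,325.2566   196,626.2831
  Σ                 50,940.0966   224,777.3075
P = 50,940.0966; Macaulay duration = 224,777.3075 / 50,940.0966 = 4.41258 years.
Modified duration = D_Mac / (1 + y) = 4.41258 / 1.063 = 4.15106 years.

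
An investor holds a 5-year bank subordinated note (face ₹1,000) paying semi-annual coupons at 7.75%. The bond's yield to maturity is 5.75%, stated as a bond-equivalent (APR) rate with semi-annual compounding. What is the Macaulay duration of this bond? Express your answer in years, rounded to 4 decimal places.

Periodic yield y = 0.02875. Discount each cash flow and weight by its period:
  t   CF        PV=CF/(1+0.02875)^t    t·PV
  1        38.75        37.6671        37.6671
  2        38.75        36.6144        73.2288
  3        38.75        35.5912       106.7735
  4        38.75        34.5965       138.3860
  5        38.75        33.6297       168.1483
  6        38.75        32.6898       196.1390
  7        38.75        31.7763       222.4338
  8        38.75        30.8882       247.1058
  9        38.75        30.0250       270.2250
  10    1,038.75       782.3707     7,823.7066
  Σ                  1,085.8488     9,283.8139
Price P = Σ PV = 1,085.8488.
Macaulay duration = Σ(t·PV) / P = 9,283.8139 / 1,085.8488 = 8.54982 half-year periods.
In years: 8.54982 / 2 = 4.27491 years.

4.2749 years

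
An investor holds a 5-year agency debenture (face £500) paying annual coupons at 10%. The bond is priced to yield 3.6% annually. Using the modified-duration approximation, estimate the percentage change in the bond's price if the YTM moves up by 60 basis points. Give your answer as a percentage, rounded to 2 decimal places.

Periodic yield y = 0.036. Modified duration first:
  t   CF        PV=CF/(1+0.036)^t    t·PV
  1        50.00        48.2625        48.2625
  2        50.00        46.5855        93.1709
  3        50.00        44.9667       134.9000
  4        50.00        43.4041       173.6165
  5       550.00       460.8546     2,304.2729
  Σ                    644.0734     2,754.2229
P = 644.0734; D_Mac = 4.27626 yrs; D_mod = 4.27626/(1+0.036) = 4.12766 yrs.
ΔP/P ≈ -D_mod · Δy = -4.12766 × (+0.006) = -0.024766 = -2.4766%.

-2.48%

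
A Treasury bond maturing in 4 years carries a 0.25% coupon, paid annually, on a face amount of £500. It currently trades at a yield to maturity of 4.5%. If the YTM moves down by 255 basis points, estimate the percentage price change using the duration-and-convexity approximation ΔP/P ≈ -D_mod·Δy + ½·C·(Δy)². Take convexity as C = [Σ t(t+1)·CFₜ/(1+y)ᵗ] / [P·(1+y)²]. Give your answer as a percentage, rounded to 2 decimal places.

With y = 0.045:
  t   CF        PV=CF/(1+0.045)^t    t·PV        t(t+1)·PV
  1         1.25         1.1962         1.1962           2.3923
  2         1.25         1.1447         2.2893           6.8680
  3         1.25         1.0954         3.2861          13.1444
  4       501.25       420.3289     1,681.3155       8,406.5775
  Σ                    423.7651     1,688.0871       8,428.9822
P = 423.7651; D_Mac = 3.98354 yrs; D_mod = 3.81200 yrs; C = 18.21451.
Duration effect: -3.81200 × (-0.0255) = +0.097206
Convexity effect: 0.5 × 18.21451 × (-0.0255)² = +0.0059220
ΔP/P ≈ +0.097206 + 0.0059220 = +0.103128 = +10.3128%.

+10.31%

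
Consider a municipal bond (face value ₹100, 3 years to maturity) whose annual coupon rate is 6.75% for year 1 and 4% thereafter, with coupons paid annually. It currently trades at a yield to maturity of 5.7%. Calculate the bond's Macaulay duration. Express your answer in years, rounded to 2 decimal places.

Periodic yield y = 0.057. Discount each cash flow and weight by its year:
  t   CF        PV=CF/(1+0.057)^t    t·PV
  1         6.75         6.3860         6.3860
  2         4.00         3.5802         7.1604
  3       104.00        88.0660       264.1981
  Σ                     98.0322       277.7445
Price P = Σ PV = 98.0322.
Macaulay duration = Σ(t·PV) / P = 277.7445 / 98.0322 = 2.83320 years.

2.83 years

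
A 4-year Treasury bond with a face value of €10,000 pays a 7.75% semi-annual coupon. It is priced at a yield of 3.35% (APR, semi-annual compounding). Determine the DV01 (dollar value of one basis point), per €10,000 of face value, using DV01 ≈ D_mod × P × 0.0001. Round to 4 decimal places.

Periodic yield y = 0.01675.
  t   CF        PV=CF/(1+0.01675)^t    t·PV
  1       387.50       381.1163       381.1163
  2       387.50       374.8378       749.6755
  3       387.50       368.6627     1,105.9880
  4       387.50       362.5893     1,450.3572
  5       387.50       356.6160     1,783.0799
  6       387.50       350.7411     2,104.4464
  7       387.50       344.9629     2,414.7406
  8    10,387.50     9,094.8929    72,759.1430
  Σ                 11,634.4189    82,748.5470
P = 11,634.4189; D_Mac = 7.11239 half-year periods = 3.55620 yrs; D_mod = 3.49761 yrs.
DV01 ≈ 3.49761 × 11,634.4189 × 0.0001 = 4.069267.

€4.0693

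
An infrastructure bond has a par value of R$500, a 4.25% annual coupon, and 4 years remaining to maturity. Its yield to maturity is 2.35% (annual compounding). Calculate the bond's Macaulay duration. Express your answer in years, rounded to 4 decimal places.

Periodic yield y = 0.0235. Discount each cash flow and weight by its year:
  t   CF        PV=CF/(1+0.0235)^t    t·PV
  1        21.25        20.7621        20.7621
  2        21.25        20.2854        40.5708
  3        21.25        19.8196        59.4589
  4       521.25       475.0012     1,900.0047
  Σ                    535.8683     2,020.7964
Price P = Σ PV = 535.8683.
Macaulay duration = Σ(t·PV) / P = 2,020.7964 / 535.8683 = 3.77107 years.

3.7711 years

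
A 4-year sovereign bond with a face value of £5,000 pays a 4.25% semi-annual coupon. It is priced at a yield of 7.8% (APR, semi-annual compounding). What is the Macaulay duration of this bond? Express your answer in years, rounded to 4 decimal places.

Periodic yield y = 0.039. Discount each cash flow and weight by its period:
  t   CF        PV=CF/(1+0.039)^t    t·PV
  1       106.25       102.2618       102.2618
  2       106.25        98.4233       196.8466
  3       106.25        94.7289       284.1866
  4       106.25        91.1731       364.6924
  5       106.25        87.7508       438.7541
  6       106.25        84.4570       506.7420
  7       106.25        81.2868       569.0077
  8     5,106.25     3,759.9121    30,079.2969
  Σ                  4,399.9938    32,541.7881
Price P = Σ PV = 4,399.9938.
Macaulay duration = Σ(t·PV) / P = 32,541.7881 / 4,399.9938 = 7.39587 half-year periods.
In years: 7.39587 / 2 = 3.69794 years.

3.6979 years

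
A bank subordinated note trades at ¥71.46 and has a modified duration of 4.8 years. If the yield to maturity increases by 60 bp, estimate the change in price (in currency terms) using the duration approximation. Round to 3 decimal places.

-¥2.058

Duration approximation: ΔP/P ≈ -D_mod · Δy = -4.8 × (+0.006) = -0.028800.
ΔP ≈ 71.46 × (-0.028800) = -2.058048.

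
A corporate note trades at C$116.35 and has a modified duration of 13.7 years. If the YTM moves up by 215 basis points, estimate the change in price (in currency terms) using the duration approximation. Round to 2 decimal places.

-C$34.27

Duration approximation: ΔP/P ≈ -D_mod · Δy = -13.7 × (+0.0215) = -0.294550.
ΔP ≈ 116.35 × (-0.294550) = -34.2708925.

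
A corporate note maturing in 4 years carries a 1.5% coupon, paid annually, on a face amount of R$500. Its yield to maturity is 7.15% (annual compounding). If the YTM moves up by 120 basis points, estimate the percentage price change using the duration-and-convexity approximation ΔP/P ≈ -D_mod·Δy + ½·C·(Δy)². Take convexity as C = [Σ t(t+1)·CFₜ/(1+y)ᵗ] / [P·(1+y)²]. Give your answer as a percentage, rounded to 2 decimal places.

-4.25%

With y = 0.0715:
  t   CF        PV=CF/(1+0.0715)^t    t·PV        t(t+1)·PV
  1         7.50         6.9995         6.9995          13.9991
  2         7.50         6.5325        13.0649          39.1948
  3         7.50         6.0966        18.2897          73.1587
  4       507.50       385.0059     1,540.0235       7,700.1173
  Σ                    404.6344     1,578.3776       7,826.4698
P = 404.6344; D_Mac = 3.90075 yrs; D_mod = 3.64046 yrs; C = 16.84685.
Duration effect: -3.64046 × (+0.012) = -0.043685
Convexity effect: 0.5 × 16.84685 × (0.012)² = +0.0012130
ΔP/P ≈ -0.043685 + 0.0012130 = -0.042473 = -4.2473%.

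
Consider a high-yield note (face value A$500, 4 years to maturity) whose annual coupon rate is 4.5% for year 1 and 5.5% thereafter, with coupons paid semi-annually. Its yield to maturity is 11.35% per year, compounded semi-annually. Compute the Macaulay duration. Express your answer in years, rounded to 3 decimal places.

Periodic yield y = 0.05675. Discount each cash flow and weight by its period:
  t   CF        PV=CF/(1+0.05675)^t    t·PV
  1        11.25        10.6458        10.6458
  2        11.25        10.0741        20.1483
  3        13.75        11.6516        34.9548
  4        13.75        11.0259        44.1036
  5        13.75        10.4338        52.1689
  6        13.75         9.8735        59.2407
  7        13.75         9.3432        65.4026
  8       513.75       330.3496     2,642.7968
  Σ                    403.3975     2,929.4615
Price P = Σ PV = 403.3975.
Macaulay duration = Σ(t·PV) / P = 2,929.4615 / 403.3975 = 7.26197 half-year periods.
In years: 7.26197 / 2 = 3.63099 years.

3.631 years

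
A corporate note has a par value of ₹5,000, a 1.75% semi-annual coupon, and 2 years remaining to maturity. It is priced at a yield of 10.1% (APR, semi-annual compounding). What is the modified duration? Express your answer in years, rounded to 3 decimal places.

1.877 years

Periodic yield y = 0.0505. First find Macaulay duration:
  t   CF        PV=CF/(1+0.0505)^t    t·PV
  1        43.75        41.6468        41.6468
  2        43.75        39.6448        79.2895
  3        43.75        37.7390       113.2169
  4     5,043.75     4,141.6112    16,566.4447
  Σ                  4,260.6418    16,800.5980
P = 4,260.6418; Macaulay duration = 16,800.5980 / 4,260.6418 = 3.94321 half-year periods = 1.97160 years.
Modified duration = D_Mac / (1 + y) = 1.97160 / 1.0505 = 1.87682 years.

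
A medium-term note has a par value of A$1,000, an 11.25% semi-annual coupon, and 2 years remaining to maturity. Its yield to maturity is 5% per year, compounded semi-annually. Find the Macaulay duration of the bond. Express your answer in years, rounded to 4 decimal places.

Periodic yield y = 0.025. Discount each cash flow and weight by its period:
  t   CF        PV=CF/(1+0.025)^t    t·PV
  1        56.25        54.8780        54.8780
  2        56.25        53.5396       107.0791
  3        56.25        52.2337       156.7012
  4     1,056.25       956.9104     3,827.6415
  Σ                  1,117.5617     4,146.2998
Price P = Σ PV = 1,117.5617.
Macaulay duration = Σ(t·PV) / P = 4,146.2998 / 1,117.5617 = 3.71013 half-year periods.
In years: 3.71013 / 2 = 1.85507 years.

1.8551 years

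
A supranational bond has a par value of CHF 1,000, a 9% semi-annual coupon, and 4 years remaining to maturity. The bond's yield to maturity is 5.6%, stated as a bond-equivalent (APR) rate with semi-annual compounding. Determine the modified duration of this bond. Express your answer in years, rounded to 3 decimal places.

3.387 years

Periodic yield y = 0.028. First find Macaulay duration:
  t   CF        PV=CF/(1+0.028)^t    t·PV
  1        45.00        43.7743        43.7743
  2        45.00        42.5820        85.1640
  3        45.00        41.4222       124.2666
  4        45.00        40.2940       161.1759
  5        45.00        39.1965       195.9823
  6        45.00        38.1289       228.7732
  7        45.00        37.0903       259.6323
  8     1,045.00       837.8598     6,702.8787
  Σ                  1,120.3480     7,801.6474
P = 1,120.3480; Macaulay duration = 7,801.6474 / 1,120.3480 = 6.96359 half-year periods = 3.48180 years.
Modified duration = D_Mac / (1 + y) = 3.48180 / 1.028 = 3.38696 years.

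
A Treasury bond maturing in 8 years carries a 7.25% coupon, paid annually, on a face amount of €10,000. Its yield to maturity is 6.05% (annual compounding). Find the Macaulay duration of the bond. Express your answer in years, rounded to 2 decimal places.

6.41 years

Periodic yield y = 0.0605. Discount each cash flow and weight by its year:
  t   CF        PV=CF/(1+0.0605)^t    t·PV
  1       725.00       683.6398       683.6398
  2       725.00       644.6391     1,289.2783
  3       725.00       607.8634     1,823.5902
  4       725.00       573.1857     2,292.7426
  5       725.00       540.4862     2,702.4312
  6       725.00       509.6523     3,057.9137
  7       725.00       480.5773     3,364.0414
  8    10,725.00     6,703.6591    53,629.2724
  Σ                 10,743.7029    68,842.9096
Price P = Σ PV = 10,743.7029.
Macaulay duration = Σ(t·PV) / P = 68,842.9096 / 10,743.7029 = 6.40775 years.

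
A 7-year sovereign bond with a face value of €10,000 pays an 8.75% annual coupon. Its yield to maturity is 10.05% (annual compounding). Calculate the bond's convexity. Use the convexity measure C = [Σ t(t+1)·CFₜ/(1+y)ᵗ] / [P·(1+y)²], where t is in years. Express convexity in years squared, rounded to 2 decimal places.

32.98

With y = 0.1005:
  t   CF        PV=CF/(1+0.1005)^t    t·PV        t(t+1)·PV
  1       875.00       795.0931       795.0931       1,590.1863
  2       875.00       722.4835     1,444.9671       4,334.9013
  3       875.00       656.5048     1,969.5144       7,878.0577
  4       875.00       596.5514     2,386.2056      11,931.0279
  5       875.00       542.0731     2,710.3653      16,262.1916
  6       875.00       492.5698     2,955.4187      20,687.9311
  7    10,875.00     5,562.8703    38,940.0924     311,520.7390
  Σ                  9,368.1461    51,201.6566     374,205.0349
P = 9,368.1461.
Convexity = Σ t(t+1)·PV / [P·(1+y)²] = 374,205.0349 / (9,368.1461 × 1.211100) = 32.98192.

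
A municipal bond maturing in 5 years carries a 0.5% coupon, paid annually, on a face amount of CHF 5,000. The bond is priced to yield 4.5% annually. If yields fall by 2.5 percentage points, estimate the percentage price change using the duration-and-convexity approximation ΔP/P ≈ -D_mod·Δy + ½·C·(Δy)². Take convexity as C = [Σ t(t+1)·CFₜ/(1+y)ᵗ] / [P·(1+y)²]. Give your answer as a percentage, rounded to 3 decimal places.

+12.675%

With y = 0.045:
  t   CF        PV=CF/(1+0.045)^t    t·PV        t(t+1)·PV
  1        25.00        23.9234        23.9234          47.8469
  2        25.00        22.8932        45.7865         137.3595
  3        25.00        21.9074        65.7222         262.8890
  4        25.00        20.9640        83.8561         419.2807
  5     5,025.00     4,032.3165    20,161.5825     120,969.4953
  Σ                  4,122.0047    20,380.8709     121,836.8713
P = 4,122.0047; D_Mac = 4.94441 yrs; D_mod = 4.73149 yrs; C = 27.06685.
Duration effect: -4.73149 × (-0.025) = +0.118287
Convexity effect: 0.5 × 27.06685 × (-0.025)² = +0.0084584
ΔP/P ≈ +0.118287 + 0.0084584 = +0.126746 = +12.6746%.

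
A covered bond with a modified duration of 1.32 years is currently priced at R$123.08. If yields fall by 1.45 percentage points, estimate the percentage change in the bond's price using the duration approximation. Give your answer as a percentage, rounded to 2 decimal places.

Duration approximation: ΔP/P ≈ -D_mod · Δy = -1.32 × (-0.0145) = +0.019140.
As a percentage: +1.9140%.

+1.91%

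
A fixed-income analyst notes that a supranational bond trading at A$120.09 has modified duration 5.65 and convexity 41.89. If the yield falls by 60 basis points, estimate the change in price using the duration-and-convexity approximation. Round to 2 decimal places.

+A$4.16

Duration effect: -D_mod·Δy = -5.65 × (-0.006) = +0.033900
Convexity effect: ½·C·(Δy)² = 0.5 × 41.89 × (-0.006)² = +0.00075402
ΔP/P ≈ +0.033900 + 0.00075402 = +0.03465402
ΔP ≈ 120.09 × (+0.03465402) = +4.1616012618.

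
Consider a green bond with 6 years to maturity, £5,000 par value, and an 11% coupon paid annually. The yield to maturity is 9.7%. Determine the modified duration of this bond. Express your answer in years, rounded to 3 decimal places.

4.316 years

Periodic yield y = 0.097. First find Macaulay duration:
  t   CF        PV=CF/(1+0.097)^t    t·PV
  1       550.00       501.3674       501.3674
  2       550.00       457.0350       914.0699
  3       550.00       416.6226     1,249.8677
  4       550.00       379.7836     1,519.1343
  5       550.00       346.2020     1,731.0099
  6     5,550.00     3,184.5877    19,107.5264
  Σ                  5,285.5982    25,022.9757
P = 5,285.5982; Macaulay duration = 25,022.9757 / 5,285.5982 = 4.73418 years.
Modified duration = D_Mac / (1 + y) = 4.73418 / 1.097 = 4.31557 years.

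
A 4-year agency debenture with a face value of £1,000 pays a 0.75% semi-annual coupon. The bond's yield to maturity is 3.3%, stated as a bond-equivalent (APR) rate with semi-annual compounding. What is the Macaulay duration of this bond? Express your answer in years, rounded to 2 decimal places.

Periodic yield y = 0.0165. Discount each cash flow and weight by its period:
  t   CF        PV=CF/(1+0.0165)^t    t·PV
  1         3.75         3.6891         3.6891
  2         3.75         3.6292         7.2585
  3         3.75         3.5703        10.7110
  4         3.75         3.5124        14.0495
  5         3.75         3.4554        17.2768
  6         3.75         3.3993        20.3957
  7         3.75         3.3441        23.4087
  8     1,003.75       880.5753     7,044.6023
  Σ                    905.1751     7,141.3917
Price P = Σ PV = 905.1751.
Macaulay duration = Σ(t·PV) / P = 7,141.3917 / 905.1751 = 7.88951 half-year periods.
In years: 7.88951 / 2 = 3.94476 years.

3.94 years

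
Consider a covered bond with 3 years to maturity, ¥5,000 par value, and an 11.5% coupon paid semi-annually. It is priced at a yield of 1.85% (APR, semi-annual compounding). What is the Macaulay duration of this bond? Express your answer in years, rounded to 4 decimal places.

2.6703 years

Periodic yield y = 0.00925. Discount each cash flow and weight by its period:
  t   CF        PV=CF/(1+0.00925)^t    t·PV
  1       287.50       284.8650       284.8650
  2       287.50       282.2541       564.5083
  3       287.50       279.6672       839.0017
  4       287.50       277.1040     1,108.4161
  5       287.50       274.5643     1,372.8215
  6     5,287.50     5,003.3148    30,019.8890
  Σ                  6,401.7695    34,189.5015
Price P = Σ PV = 6,401.7695.
Macaulay duration = Σ(t·PV) / P = 34,189.5015 / 6,401.7695 = 5.34063 half-year periods.
In years: 5.34063 / 2 = 2.67032 years.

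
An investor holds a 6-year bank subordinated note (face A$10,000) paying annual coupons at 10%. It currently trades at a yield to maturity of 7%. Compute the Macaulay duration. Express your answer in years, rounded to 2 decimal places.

4.88 years

Periodic yield y = 0.07. Discount each cash flow and weight by its year:
  t   CF        PV=CF/(1+0.07)^t    t·PV
  1     1,000.00       934.5794       934.5794
  2     1,000.00       873.4387     1,746.8775
  3     1,000.00       816.2979     2,448.8936
  4     1,000.00       762.8952     3,051.5808
  5     1,000.00       712.9862     3,564.9309
  6    11,000.00     7,329.7645    43,978.5868
  Σ                 11,429.9619    55,725.4490
Price P = Σ PV = 11,429.9619.
Macaulay duration = Σ(t·PV) / P = 55,725.4490 / 11,429.9619 = 4.87538 years.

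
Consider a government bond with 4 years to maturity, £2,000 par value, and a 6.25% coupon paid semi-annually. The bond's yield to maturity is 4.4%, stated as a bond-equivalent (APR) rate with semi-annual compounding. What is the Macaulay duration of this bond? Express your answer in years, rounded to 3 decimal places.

Periodic yield y = 0.022. Discount each cash flow and weight by its period:
  t   CF        PV=CF/(1+0.022)^t    t·PV
  1        62.50        61.1546        61.1546
  2        62.50        59.8382       119.6763
  3        62.50        58.5501       175.6502
  4        62.50        57.2897       229.1587
  5        62.50        56.0564       280.2822
  6        62.50        54.8497       329.0985
  7        62.50        53.6690       375.6832
  8     2,062.50     1,732.9530    13,863.6242
  Σ                  2,134.3607    15,434.3280
Price P = Σ PV = 2,134.3607.
Macaulay duration = Σ(t·PV) / P = 15,434.3280 / 2,134.3607 = 7.23136 half-year periods.
In years: 7.23136 / 2 = 3.61568 years.

3.616 years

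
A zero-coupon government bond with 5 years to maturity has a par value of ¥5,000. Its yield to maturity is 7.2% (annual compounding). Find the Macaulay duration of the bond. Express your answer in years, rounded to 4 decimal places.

5.0000 years

A zero-coupon bond has a single cash flow at maturity, so its Macaulay duration equals its maturity: 5 years.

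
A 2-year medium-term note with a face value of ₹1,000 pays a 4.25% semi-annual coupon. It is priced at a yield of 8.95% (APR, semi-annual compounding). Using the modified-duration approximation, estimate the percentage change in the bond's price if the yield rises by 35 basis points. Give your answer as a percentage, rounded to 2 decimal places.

Periodic yield y = 0.04475. Modified duration first:
  t   CF        PV=CF/(1+0.04475)^t    t·PV
  1        21.25        20.3398        20.3398
  2        21.25        19.4686        38.9372
  3        21.25        18.6347        55.9040
  4     1,021.25       857.2008     3,428.8031
  Σ                    915.6438     3,543.9840
P = 915.6438; D_Mac = 3.87048 half-year periods = 1.93524 yrs; D_mod = 1.93524/(1+0.04475) = 1.85235 yrs.
ΔP/P ≈ -D_mod · Δy = -1.85235 × (+0.0035) = -0.006483 = -0.6483%.

-0.65%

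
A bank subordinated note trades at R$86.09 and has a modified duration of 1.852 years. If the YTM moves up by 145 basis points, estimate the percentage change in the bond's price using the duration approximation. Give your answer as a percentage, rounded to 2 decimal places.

Duration approximation: ΔP/P ≈ -D_mod · Δy = -1.852 × (+0.0145) = -0.026854.
As a percentage: -2.6854%.

-2.69%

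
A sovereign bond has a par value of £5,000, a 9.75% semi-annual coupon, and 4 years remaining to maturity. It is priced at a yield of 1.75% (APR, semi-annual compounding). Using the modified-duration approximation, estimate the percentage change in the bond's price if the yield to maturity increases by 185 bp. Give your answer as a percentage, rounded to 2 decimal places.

Periodic yield y = 0.00875. Modified duration first:
  t   CF        PV=CF/(1+0.00875)^t    t·PV
  1       243.75       241.6357       241.6357
  2       243.75       239.5397       479.0794
  3       243.75       237.4619       712.3858
  4       243.75       235.4022       941.6086
  5       243.75       233.3603     1,166.8013
  6       243.75       231.3361     1,388.0164
  7       243.75       229.3294     1,605.3060
  8     5,243.75     4,890.7290    39,125.8318
  Σ                  6,538.7942    45,660.6649
P = 6,538.7942; D_Mac = 6.98304 half-year periods = 3.49152 yrs; D_mod = 3.49152/(1+0.00875) = 3.46123 yrs.
ΔP/P ≈ -D_mod · Δy = -3.46123 × (+0.0185) = -0.064033 = -6.4033%.

-6.40%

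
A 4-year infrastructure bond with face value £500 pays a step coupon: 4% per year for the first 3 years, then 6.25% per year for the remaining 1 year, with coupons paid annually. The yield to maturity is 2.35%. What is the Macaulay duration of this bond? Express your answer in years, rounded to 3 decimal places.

Periodic yield y = 0.0235. Discount each cash flow and weight by its year:
  t   CF        PV=CF/(1+0.0235)^t    t·PV
  1        20.00        19.5408        19.5408
  2        20.00        19.0921        38.1843
  3        20.00        18.6538        55.9613
  4       531.25       484.1139     1,936.4556
  Σ                    541.4006     2,050.1419
Price P = Σ PV = 541.4006.
Macaulay duration = Σ(t·PV) / P = 2,050.1419 / 541.4006 = 3.78674 years.

3.787 years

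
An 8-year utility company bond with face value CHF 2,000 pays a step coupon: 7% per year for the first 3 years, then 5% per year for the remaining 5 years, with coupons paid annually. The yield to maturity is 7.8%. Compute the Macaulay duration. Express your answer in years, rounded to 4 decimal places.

6.3815 years

Periodic yield y = 0.078. Discount each cash flow and weight by its year:
  t   CF        PV=CF/(1+0.078)^t    t·PV
  1       140.00       129.8701       129.8701
  2       140.00       120.4732       240.9464
  3       140.00       111.7562       335.2687
  4       100.00        74.0500       296.1999
  5       100.00        68.6920       343.4600
  6       100.00        63.7217       382.3303
  7       100.00        59.1111       413.7774
  8     2,100.00     1,151.5140     9,212.1117
  Σ                  1,779.1883    11,353.9645
Price P = Σ PV = 1,779.1883.
Macaulay duration = Σ(t·PV) / P = 11,353.9645 / 1,779.1883 = 6.38154 years.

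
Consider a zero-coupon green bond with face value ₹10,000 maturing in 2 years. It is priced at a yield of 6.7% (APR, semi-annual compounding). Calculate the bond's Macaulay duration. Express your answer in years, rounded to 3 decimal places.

2.000 years

A zero-coupon bond has a single cash flow at maturity, so its Macaulay duration equals its maturity: 2 years.
(Equivalently: 4 semi-annual periods ÷ 2 = 2 years.)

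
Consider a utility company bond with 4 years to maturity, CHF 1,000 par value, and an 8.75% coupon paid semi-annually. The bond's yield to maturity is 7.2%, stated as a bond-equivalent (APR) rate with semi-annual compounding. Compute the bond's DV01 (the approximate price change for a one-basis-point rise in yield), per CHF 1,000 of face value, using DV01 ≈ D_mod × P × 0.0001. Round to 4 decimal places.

Periodic yield y = 0.036.
  t   CF        PV=CF/(1+0.036)^t    t·PV
  1        43.75        42.2297        42.2297
  2        43.75        40.7623        81.5246
  3        43.75        39.3458       118.0375
  4        43.75        37.9786       151.9144
  5        43.75        36.6589       183.2944
  6        43.75        35.3850       212.3102
  7        43.75        34.1554       239.0880
  8     1,043.75       786.5357     6,292.2857
  Σ                  1,053.0515     7,320.6845
P = 1,053.0515; D_Mac = 6.95188 half-year periods = 3.47594 yrs; D_mod = 3.35515 yrs.
DV01 ≈ 3.35515 × 1,053.0515 × 0.0001 = 0.353315.

CHF 0.3533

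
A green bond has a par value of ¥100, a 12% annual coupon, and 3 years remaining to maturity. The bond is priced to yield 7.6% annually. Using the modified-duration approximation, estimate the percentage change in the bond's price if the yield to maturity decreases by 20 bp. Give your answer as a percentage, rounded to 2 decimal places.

+0.50%

Periodic yield y = 0.076. Modified duration first:
  t   CF        PV=CF/(1+0.076)^t    t·PV
  1        12.00        11.1524        11.1524
  2        12.00        10.3647        20.7294
  3       112.00        89.9045       269.7134
  Σ                    111.4216       301.5952
P = 111.4216; D_Mac = 2.70679 yrs; D_mod = 2.70679/(1+0.076) = 2.51561 yrs.
ΔP/P ≈ -D_mod · Δy = -2.51561 × (-0.002) = +0.005031 = +0.5031%.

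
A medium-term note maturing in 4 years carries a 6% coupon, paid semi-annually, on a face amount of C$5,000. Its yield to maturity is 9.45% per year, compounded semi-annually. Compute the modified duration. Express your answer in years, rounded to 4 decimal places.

Periodic yield y = 0.04725. First find Macaulay duration:
  t   CF        PV=CF/(1+0.04725)^t    t·PV
  1       150.00       143.2323       143.2323
  2       150.00       136.7699       273.5398
  3       150.00       130.5991       391.7973
  4       150.00       124.7067       498.8268
  5       150.00       119.0802       595.4008
  6       150.00       113.7075       682.2449
  7       150.00       108.5772       760.0405
  8     5,150.00     3,559.6252    28,477.0019
  Σ                  4,436.2980    31,822.0842
P = 4,436.2980; Macaulay duration = 31,822.0842 / 4,436.2980 = 7.17312 half-year periods = 3.58656 years.
Modified duration = D_Mac / (1 + y) = 3.58656 / 1.04725 = 3.42474 years.

3.4247 years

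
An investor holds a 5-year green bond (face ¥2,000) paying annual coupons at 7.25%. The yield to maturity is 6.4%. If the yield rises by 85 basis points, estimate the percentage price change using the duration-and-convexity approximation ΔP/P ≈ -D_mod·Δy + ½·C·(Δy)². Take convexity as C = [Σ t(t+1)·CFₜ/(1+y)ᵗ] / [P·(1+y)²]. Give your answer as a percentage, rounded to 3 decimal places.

-3.419%

With y = 0.064:
  t   CF        PV=CF/(1+0.064)^t    t·PV        t(t+1)·PV
  1       145.00       136.2782       136.2782         272.5564
  2       145.00       128.0810       256.1620         768.4861
  3       145.00       120.3769       361.1307       1,444.5227
  4       145.00       113.1362       452.5447       2,262.7235
  5     2,145.00     1,572.9654     7,864.8268      47,188.9606
  Σ                  2,070.8376     9,070.9424      51,937.2492
P = 2,070.8376; D_Mac = 4.38033 yrs; D_mod = 4.11685 yrs; C = 22.15387.
Duration effect: -4.11685 × (+0.0085) = -0.034993
Convexity effect: 0.5 × 22.15387 × (0.0085)² = +0.0008003
ΔP/P ≈ -0.034993 + 0.0008003 = -0.034193 = -3.4193%.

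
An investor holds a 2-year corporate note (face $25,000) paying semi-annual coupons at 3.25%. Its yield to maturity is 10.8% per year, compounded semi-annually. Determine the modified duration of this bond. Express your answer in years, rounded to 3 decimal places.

1.849 years

Periodic yield y = 0.054. First find Macaulay duration:
  t   CF        PV=CF/(1+0.054)^t    t·PV
  1       406.25       385.4364       385.4364
  2       406.25       365.6892       731.3784
  3       406.25       346.9537     1,040.8611
  4    25,406.25    20,586.2918    82,345.1671
  Σ                 21,684.3711    84,502.8431
P = 21,684.3711; Macaulay duration = 84,502.8431 / 21,684.3711 = 3.89695 half-year periods = 1.94847 years.
Modified duration = D_Mac / (1 + y) = 1.94847 / 1.054 = 1.84865 years.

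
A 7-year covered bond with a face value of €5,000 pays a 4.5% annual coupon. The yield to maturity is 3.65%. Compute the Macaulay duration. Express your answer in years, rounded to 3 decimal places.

6.182 years

Periodic yield y = 0.0365. Discount each cash flow and weight by its year:
  t   CF        PV=CF/(1+0.0365)^t    t·PV
  1       225.00       217.0767       217.0767
  2       225.00       209.4324       418.8648
  3       225.00       202.0573       606.1720
  4       225.00       194.9419       779.7678
  5       225.00       188.0771       940.3856
  6       225.00       181.4541     1,088.7243
  7     5,225.00     4,065.3800    28,457.6602
  Σ                  5,258.4196    32,508.6515
Price P = Σ PV = 5,258.4196.
Macaulay duration = Σ(t·PV) / P = 32,508.6515 / 5,258.4196 = 6.18221 years.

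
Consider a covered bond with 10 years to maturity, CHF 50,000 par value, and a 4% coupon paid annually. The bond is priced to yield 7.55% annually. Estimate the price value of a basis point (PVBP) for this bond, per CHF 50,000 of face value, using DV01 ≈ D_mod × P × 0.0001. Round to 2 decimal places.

Periodic yield y = 0.0755.
  t   CF        PV=CF/(1+0.0755)^t    t·PV
  1     2,000.00     1,859.6002     1,859.6002
  2     2,000.00     1,729.0564     3,458.1129
  3     2,000.00     1,607.6768     4,823.0305
  4     2,000.00     1,494.8181     5,979.2722
  5     2,000.00     1,389.8820     6,949.4099
  6     2,000.00     1,292.3124     7,753.8743
  7     2,000.00     1,201.5922     8,411.1452
  8     2,000.00     1,117.2405     8,937.9242
  9     2,000.00     1,038.8103     9,349.2930
  10   52,000.00    25,113.0347   251,130.3468
  Σ                 37,844.0236   308,652.0092
P = 37,844.0236; D_Mac = 8.15590 yrs; D_mod = 7.58336 yrs.
DV01 ≈ 7.58336 × 37,844.0236 × 0.0001 = 28.698467.

CHF 28.70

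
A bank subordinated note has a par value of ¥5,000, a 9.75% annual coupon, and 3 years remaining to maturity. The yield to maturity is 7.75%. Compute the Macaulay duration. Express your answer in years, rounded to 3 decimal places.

2.748 years

Periodic yield y = 0.0775. Discount each cash flow and weight by its year:
  t   CF        PV=CF/(1+0.0775)^t    t·PV
  1       487.50       452.4362       452.4362
  2       487.50       419.8944       839.7888
  3     5,487.50     4,386.5461    13,159.6383
  Σ                  5,258.8767    14,451.8632
Price P = Σ PV = 5,258.8767.
Macaulay duration = Σ(t·PV) / P = 14,451.8632 / 5,258.8767 = 2.74809 years.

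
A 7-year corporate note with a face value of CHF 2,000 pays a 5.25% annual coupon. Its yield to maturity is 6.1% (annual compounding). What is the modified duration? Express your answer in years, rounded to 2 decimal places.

Periodic yield y = 0.061. First find Macaulay duration:
  t   CF        PV=CF/(1+0.061)^t    t·PV
  1       105.00        98.9632        98.9632
  2       105.00        93.2736       186.5471
  3       105.00        87.9110       263.7330
  4       105.00        82.8567       331.4269
  5       105.00        78.0930       390.4652
  6       105.00        73.6033       441.6195
  7     2,105.00     1,390.7351     9,735.1456
  Σ                  1,905.4359    11,447.9006
P = 1,905.4359; Macaulay duration = 11,447.9006 / 1,905.4359 = 6.00802 years.
Modified duration = D_Mac / (1 + y) = 6.00802 / 1.061 = 5.66260 years.

5.66 years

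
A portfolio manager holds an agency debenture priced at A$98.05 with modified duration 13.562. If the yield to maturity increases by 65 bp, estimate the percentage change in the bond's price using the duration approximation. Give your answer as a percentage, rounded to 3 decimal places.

-8.815%

Duration approximation: ΔP/P ≈ -D_mod · Δy = -13.562 × (+0.0065) = -0.088153.
As a percentage: -8.8153%.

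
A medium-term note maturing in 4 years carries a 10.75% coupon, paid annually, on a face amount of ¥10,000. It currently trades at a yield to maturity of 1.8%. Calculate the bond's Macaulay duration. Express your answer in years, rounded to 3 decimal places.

Periodic yield y = 0.018. Discount each cash flow and weight by its year:
  t   CF        PV=CF/(1+0.018)^t    t·PV
  1     1,075.00     1,055.9921     1,055.9921
  2     1,075.00     1,037.3204     2,074.6407
  3     1,075.00     1,018.9788     3,056.9363
  4    11,075.00    10,312.2308    41,248.9230
  Σ                 13,424.5220    47,436.4922
Price P = Σ PV = 13,424.5220.
Macaulay duration = Σ(t·PV) / P = 47,436.4922 / 13,424.5220 = 3.53357 years.

3.534 years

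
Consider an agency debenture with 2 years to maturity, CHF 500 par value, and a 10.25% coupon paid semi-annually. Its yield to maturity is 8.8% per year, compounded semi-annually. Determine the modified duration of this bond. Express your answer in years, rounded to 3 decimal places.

Periodic yield y = 0.044. First find Macaulay duration:
  t   CF        PV=CF/(1+0.044)^t    t·PV
  1       25.625        24.5450        24.5450
  2       25.625        23.5106        47.0211
  3       25.625        22.5197        67.5591
  4      525.625       442.4600     1,769.8400
  Σ                    513.0353     1,908.9652
P = 513.0353; Macaulay duration = 1,908.9652 / 513.0353 = 3.72092 half-year periods = 1.86046 years.
Modified duration = D_Mac / (1 + y) = 1.86046 / 1.044 = 1.78205 years.

1.782 years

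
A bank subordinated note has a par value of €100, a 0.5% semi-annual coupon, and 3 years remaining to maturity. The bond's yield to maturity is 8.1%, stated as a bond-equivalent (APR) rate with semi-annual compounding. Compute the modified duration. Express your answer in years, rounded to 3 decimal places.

2.863 years

Periodic yield y = 0.0405. First find Macaulay duration:
  t   CF        PV=CF/(1+0.0405)^t    t·PV
  1         0.25         0.2403         0.2403
  2         0.25         0.2309         0.4618
  3         0.25         0.2219         0.6658
  4         0.25         0.2133         0.8532
  5         0.25         0.2050         1.0249
  6       100.25        79.0009       474.0052
  Σ                     80.1123       477.2512
P = 80.1123; Macaulay duration = 477.2512 / 80.1123 = 5.95728 half-year periods = 2.97864 years.
Modified duration = D_Mac / (1 + y) = 2.97864 / 1.0405 = 2.86270 years.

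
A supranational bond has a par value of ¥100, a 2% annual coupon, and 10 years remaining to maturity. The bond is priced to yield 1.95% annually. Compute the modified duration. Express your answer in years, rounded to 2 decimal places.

Periodic yield y = 0.0195. First find Macaulay duration:
  t   CF        PV=CF/(1+0.0195)^t    t·PV
  1         2.00         1.9617         1.9617
  2         2.00         1.9242         3.8484
  3         2.00         1.8874         5.6623
  4         2.00         1.8513         7.4053
  5         2.00         1.8159         9.0795
  6         2.00         1.7812        10.6871
  7         2.00         1.7471        12.2297
  8         2.00         1.7137        13.7095
  9         2.00         1.6809        15.1282
  10      102.00        84.0868       840.8681
  Σ                    100.4503       920.5799
P = 100.4503; Macaulay duration = 920.5799 / 100.4503 = 9.16453 years.
Modified duration = D_Mac / (1 + y) = 9.16453 / 1.0195 = 8.98924 years.

8.99 years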